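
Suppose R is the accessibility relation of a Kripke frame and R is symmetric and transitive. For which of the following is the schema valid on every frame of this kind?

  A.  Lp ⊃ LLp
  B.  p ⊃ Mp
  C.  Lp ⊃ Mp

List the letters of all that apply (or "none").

A

A symmetric transitive relation is euclidean (uRv and uRw give vRu by symmetry, then vRw by transitivity).
(A) Lp ⊃ LLp (axiom 4) characterises the transitive frames. Every such R is transitive — valid.
(B) p ⊃ Mp is the dual of axiom T; it is valid on a frame exactly when R is reflexive. Such an R need not be reflexive, so not valid.
(C) Lp ⊃ Mp (axiom D) characterises the serial frames. Such an R need not be serial — not valid.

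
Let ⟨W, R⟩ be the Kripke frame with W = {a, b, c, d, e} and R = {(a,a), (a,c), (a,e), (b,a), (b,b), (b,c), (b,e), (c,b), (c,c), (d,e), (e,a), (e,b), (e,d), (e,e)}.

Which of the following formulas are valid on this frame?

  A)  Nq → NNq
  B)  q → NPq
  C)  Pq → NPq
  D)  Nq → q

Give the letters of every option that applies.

R is not reflexive: not d R d.
R is not symmetric: a R c but not c R a.
R is not transitive: a R c and c R b but not a R b.
R is not euclidean: a R c and a R a but not c R a.
(A) Nq → NNq (axiom 4) characterises the transitive frames. R is not transitive — not valid.
(B) q → NPq (axiom B) characterises the symmetric frames. R is not symmetric — not valid.
(C) Pq → NPq is axiom 5; it is valid on a frame exactly when R is euclidean. R is not euclidean, so not valid.
(D) axiom T: valid iff R is reflexive. R is not reflexive — not valid.

none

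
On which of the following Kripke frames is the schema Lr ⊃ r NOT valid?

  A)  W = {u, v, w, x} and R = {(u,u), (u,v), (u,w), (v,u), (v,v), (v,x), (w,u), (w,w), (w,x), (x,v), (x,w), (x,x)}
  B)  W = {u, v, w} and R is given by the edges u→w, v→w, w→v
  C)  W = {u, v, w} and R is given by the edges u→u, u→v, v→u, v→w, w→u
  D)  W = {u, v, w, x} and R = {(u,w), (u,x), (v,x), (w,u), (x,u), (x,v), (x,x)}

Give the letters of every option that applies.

B, C, D

The schema Lr ⊃ r is axiom T; it is valid on a frame iff R is reflexive.
(A) R is reflexive (each world relates to itself), so the schema is valid here.
(B) R is not reflexive (not u R u), so the schema fails here.
(C) R is not reflexive (not v R v), so the schema fails here.
(D) R is not reflexive (not u R u), so the schema fails here.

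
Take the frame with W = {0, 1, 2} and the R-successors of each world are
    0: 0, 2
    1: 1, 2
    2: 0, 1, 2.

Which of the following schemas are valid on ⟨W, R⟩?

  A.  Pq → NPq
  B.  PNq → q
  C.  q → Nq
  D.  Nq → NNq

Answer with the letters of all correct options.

R is symmetric: every R-edge is matched by its reverse.
R is not transitive: 0 R 2 and 2 R 1 but not 0 R 1.
R is not euclidean: 2 R 0 and 2 R 1 but not 0 R 1.
R is not a subset of the identity: 0 R 2 with 0 ≠ 2.
(A) axiom 5: valid iff R is euclidean. R is not euclidean — not valid.
(B) PNq → q is the dual of axiom B, which corresponds to symmetry. R is symmetric — valid.
(C) q → Nq (equivalent to ◇p→p) corresponds to R being a subset of the identity. Here R ⊄ identity, so not valid.
(D) Nq → NNq (axiom 4) characterises the transitive frames. R is not transitive — not valid.

B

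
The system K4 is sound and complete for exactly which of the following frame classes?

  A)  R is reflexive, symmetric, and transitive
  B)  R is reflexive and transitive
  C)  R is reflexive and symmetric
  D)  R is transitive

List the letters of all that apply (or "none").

(A) this class determines S5, not K4.
(B) this class determines S4, not K4.
(C) this class determines B (= KTB), not K4.
(D) K4 is sound and complete for exactly this class.

D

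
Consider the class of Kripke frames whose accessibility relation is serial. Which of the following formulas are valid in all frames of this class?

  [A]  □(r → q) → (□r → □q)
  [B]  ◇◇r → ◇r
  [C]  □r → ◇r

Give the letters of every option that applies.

A, C

(A) □(r → q) → (□r → □q) is the K axiom; it holds on all frames — valid.
(B) ◇◇r → ◇r is the dual of axiom 4, which corresponds to transitivity. Such an R need not be transitive — not valid.
(C) axiom D: valid iff R is serial. Every such R is serial — valid.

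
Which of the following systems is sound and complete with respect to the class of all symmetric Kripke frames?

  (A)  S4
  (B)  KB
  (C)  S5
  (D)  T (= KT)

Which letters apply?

(A) S4 is determined by the class of reflexive and transitive frames.
(B) KB is determined by exactly this class.
(C) S5 is determined by the class of reflexive, symmetric, and transitive frames.
(D) T (= KT) is determined by the class of reflexive frames.

B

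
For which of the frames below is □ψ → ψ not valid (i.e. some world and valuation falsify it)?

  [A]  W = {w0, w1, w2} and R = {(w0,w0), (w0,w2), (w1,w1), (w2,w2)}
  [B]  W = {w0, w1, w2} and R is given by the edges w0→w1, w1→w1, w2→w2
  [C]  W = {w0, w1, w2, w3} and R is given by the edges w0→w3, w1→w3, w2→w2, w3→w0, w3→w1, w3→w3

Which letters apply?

B, C

The schema □ψ → ψ is axiom T; it is valid on a frame iff R is reflexive.
(A) R is reflexive (each world relates to itself), so the schema is valid here.
(B) R is not reflexive (not w0 R w0), so the schema fails here.
(C) R is not reflexive (not w0 R w0), so the schema fails here.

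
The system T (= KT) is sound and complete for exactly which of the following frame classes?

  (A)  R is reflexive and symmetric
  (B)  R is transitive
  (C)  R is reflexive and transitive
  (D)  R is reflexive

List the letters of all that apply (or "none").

(A) this class determines B (= KTB), not T (= KT).
(B) this class determines K4, not T (= KT).
(C) this class determines S4, not T (= KT).
(D) T (= KT) is sound and complete for exactly this class.

D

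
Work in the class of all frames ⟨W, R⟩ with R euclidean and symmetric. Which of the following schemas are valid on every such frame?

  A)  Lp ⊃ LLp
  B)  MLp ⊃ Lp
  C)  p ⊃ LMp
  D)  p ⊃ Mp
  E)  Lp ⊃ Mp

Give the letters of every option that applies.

A, B, C

A symmetric euclidean relation is transitive (uRv and vRw give vRu by symmetry, then uRw by the euclidean condition, applied at v).
(A) Lp ⊃ LLp (axiom 4) characterises the transitive frames. Every such R is transitive — valid.
(B) MLp ⊃ Lp is the dual of axiom 5, which corresponds to the euclidean property. Every such R is euclidean — valid.
(C) axiom B: valid iff R is symmetric. Every such R is symmetric — valid.
(D) p ⊃ Mp is the dual of axiom T, which corresponds to reflexivity. Such an R need not be reflexive — not valid.
(E) Lp ⊃ Mp is axiom D, which corresponds to seriality. Such an R need not be serial — not valid.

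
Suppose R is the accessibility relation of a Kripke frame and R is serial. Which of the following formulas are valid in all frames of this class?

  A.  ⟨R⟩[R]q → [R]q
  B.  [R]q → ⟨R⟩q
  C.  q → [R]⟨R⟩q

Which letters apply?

(A) ⟨R⟩[R]q → [R]q is the dual of axiom 5; it is valid on a frame exactly when R is euclidean. Such an R need not be euclidean, so not valid.
(B) [R]q → ⟨R⟩q (axiom D) characterises the serial frames. Every such R is serial — valid.
(C) axiom B: valid iff R is symmetric. Such an R need not be symmetric — not valid.

B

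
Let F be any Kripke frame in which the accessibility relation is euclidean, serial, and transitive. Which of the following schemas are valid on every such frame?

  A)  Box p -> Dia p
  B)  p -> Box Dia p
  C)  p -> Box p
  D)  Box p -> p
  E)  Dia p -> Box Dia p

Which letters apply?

(A) axiom D: valid iff R is serial. Every such R is serial — valid.
(B) axiom B: valid iff R is symmetric. Such an R need not be symmetric — not valid.
(C) p -> Box p is equivalent to ◇p→p; it holds exactly when R ⊆ identity. Such an R need not be a subset of the identity — not valid.
(D) axiom T: valid iff R is reflexive. Such an R need not be reflexive — not valid.
(E) Dia p -> Box Dia p is axiom 5, which corresponds to the euclidean property. Every such R is euclidean — valid.

A, E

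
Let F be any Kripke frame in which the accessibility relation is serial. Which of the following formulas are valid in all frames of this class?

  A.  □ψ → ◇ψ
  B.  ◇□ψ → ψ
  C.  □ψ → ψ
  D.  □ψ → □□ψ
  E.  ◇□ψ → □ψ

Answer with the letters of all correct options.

A

(A) □ψ → ◇ψ (axiom D) characterises the serial frames. Every such R is serial — valid.
(B) ◇□ψ → ψ (the dual of axiom B) characterises the symmetric frames. Such an R need not be symmetric — not valid.
(C) axiom T: valid iff R is reflexive. Such an R need not be reflexive — not valid.
(D) axiom 4: valid iff R is transitive. Such an R need not be transitive — not valid.
(E) ◇□ψ → □ψ (the dual of axiom 5) characterises the euclidean frames. Such an R need not be euclidean — not valid.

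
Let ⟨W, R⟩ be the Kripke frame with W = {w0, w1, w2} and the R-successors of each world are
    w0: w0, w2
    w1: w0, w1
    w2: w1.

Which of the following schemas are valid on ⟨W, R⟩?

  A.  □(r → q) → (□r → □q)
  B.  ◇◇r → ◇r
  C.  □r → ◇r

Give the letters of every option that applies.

R is not transitive: w0 R w2 and w2 R w1 but not w0 R w1.
R is serial: every world has an R-successor.
(A) this is just K, valid on every normal frame.
(B) ◇◇r → ◇r (the dual of axiom 4) characterises the transitive frames. R is not transitive — not valid.
(C) □r → ◇r is axiom D; it is valid on a frame exactly when R is serial. R is serial, so valid.

A, C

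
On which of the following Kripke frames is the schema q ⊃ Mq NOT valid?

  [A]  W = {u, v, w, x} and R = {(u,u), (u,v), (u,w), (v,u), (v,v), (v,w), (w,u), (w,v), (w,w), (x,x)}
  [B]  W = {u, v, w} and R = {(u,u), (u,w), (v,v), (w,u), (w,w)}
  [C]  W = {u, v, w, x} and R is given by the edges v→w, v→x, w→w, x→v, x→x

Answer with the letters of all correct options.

The schema q ⊃ Mq is the dual of axiom T; it is valid on a frame iff R is reflexive.
(A) R is reflexive (each world relates to itself), so the schema is valid here.
(B) R is reflexive (each world relates to itself), so the schema is valid here.
(C) R is not reflexive (not u R u), so the schema fails here.

C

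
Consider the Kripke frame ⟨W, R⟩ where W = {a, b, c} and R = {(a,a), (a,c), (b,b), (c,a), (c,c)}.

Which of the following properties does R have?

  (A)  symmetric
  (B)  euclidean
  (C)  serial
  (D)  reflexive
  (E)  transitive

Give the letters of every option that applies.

(A) symmetric: every R-edge is matched by its reverse.
(B) euclidean: any two R-successors of the same world are R-related.
(C) serial: every world has an R-successor.
(D) reflexive: each world relates to itself.
(E) transitive: R is closed under composition.

A, B, C, D, E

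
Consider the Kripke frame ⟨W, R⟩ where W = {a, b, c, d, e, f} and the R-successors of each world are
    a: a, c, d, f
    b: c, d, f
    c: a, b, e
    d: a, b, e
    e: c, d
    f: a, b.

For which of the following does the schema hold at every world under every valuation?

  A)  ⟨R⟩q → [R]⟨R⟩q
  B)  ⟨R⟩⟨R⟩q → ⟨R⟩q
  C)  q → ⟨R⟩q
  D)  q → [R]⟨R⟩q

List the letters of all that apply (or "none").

R is not reflexive: not b R b.
R is symmetric: every R-edge is matched by its reverse.
R is not transitive: a R c and c R b but not a R b.
R is not euclidean: a R c and a R d but not c R d.
(A) ⟨R⟩q → [R]⟨R⟩q is axiom 5, which corresponds to the euclidean property. R is not euclidean — not valid.
(B) the dual of axiom 4: valid iff R is transitive. R is not transitive — not valid.
(C) q → ⟨R⟩q is the dual of axiom T, which corresponds to reflexivity. R is not reflexive — not valid.
(D) q → [R]⟨R⟩q is axiom B, which corresponds to symmetry. R is symmetric — valid.

D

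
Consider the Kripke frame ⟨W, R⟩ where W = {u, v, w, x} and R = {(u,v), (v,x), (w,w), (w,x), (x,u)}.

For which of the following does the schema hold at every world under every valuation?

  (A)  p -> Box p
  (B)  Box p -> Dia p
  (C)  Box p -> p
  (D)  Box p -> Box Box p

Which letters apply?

B

R is not reflexive: not u R u.
R is not transitive: u R v and v R x but not u R x.
R is serial: every world has an R-successor.
R is not a subset of the identity: u R v with u ≠ v.
(A) p -> Box p (equivalent to ◇p→p) corresponds to R being a subset of the identity. Here R ⊄ identity, so not valid.
(B) axiom D: valid iff R is serial. R is serial — valid.
(C) axiom T: valid iff R is reflexive. R is not reflexive — not valid.
(D) Box p -> Box Box p is axiom 4; it is valid on a frame exactly when R is transitive. R is not transitive, so not valid.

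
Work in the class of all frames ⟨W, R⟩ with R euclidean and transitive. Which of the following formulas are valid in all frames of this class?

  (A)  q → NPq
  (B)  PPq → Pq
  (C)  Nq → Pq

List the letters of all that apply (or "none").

(A) axiom B: valid iff R is symmetric. Such an R need not be symmetric — not valid.
(B) PPq → Pq is the dual of axiom 4, which corresponds to transitivity. Every such R is transitive — valid.
(C) Nq → Pq (axiom D) characterises the serial frames. Such an R need not be serial — not valid.

B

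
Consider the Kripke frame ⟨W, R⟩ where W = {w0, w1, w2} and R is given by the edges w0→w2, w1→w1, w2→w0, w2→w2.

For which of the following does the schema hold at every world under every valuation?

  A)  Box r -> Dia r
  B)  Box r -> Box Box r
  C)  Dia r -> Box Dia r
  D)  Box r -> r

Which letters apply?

R is not reflexive: not w0 R w0.
R is not transitive: w0 R w2 and w2 R w0 but not w0 R w0.
R is not euclidean: w2 R w0 and w2 R w0 but not w0 R w0.
R is serial: every world has an R-successor.
(A) Box r -> Dia r is axiom D, which corresponds to seriality. R is serial — valid.
(B) axiom 4: valid iff R is transitive. R is not transitive — not valid.
(C) axiom 5: valid iff R is euclidean. R is not euclidean — not valid.
(D) axiom T: valid iff R is reflexive. R is not reflexive — not valid.

A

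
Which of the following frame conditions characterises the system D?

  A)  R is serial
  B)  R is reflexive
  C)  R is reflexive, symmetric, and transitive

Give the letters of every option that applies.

A

(A) D is sound and complete for exactly this class.
(B) this class determines T (= KT), not D.
(C) this class determines S5, not D.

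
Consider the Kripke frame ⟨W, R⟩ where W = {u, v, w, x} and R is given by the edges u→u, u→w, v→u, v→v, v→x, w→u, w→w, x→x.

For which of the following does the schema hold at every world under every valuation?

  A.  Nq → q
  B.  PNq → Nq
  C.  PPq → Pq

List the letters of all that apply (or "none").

A

R is reflexive: each world relates to itself.
R is not transitive: v R u and u R w but not v R w.
R is not euclidean: v R u and v R v but not u R v.
(A) axiom T: valid iff R is reflexive. R is reflexive — valid.
(B) PNq → Nq (the dual of axiom 5) characterises the euclidean frames. R is not euclidean — not valid.
(C) the dual of axiom 4: valid iff R is transitive. R is not transitive — not valid.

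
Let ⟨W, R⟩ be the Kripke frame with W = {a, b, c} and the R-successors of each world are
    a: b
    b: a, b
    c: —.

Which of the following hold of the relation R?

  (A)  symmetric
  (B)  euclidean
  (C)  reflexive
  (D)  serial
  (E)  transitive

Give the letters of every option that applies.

A

(A) symmetric: every R-edge is matched by its reverse.
(B) not euclidean: b R a and b R a but not a R a.
(C) not reflexive: not a R a.
(D) not serial: c has no R-successor.
(E) not transitive: a R b and b R a but not a R a.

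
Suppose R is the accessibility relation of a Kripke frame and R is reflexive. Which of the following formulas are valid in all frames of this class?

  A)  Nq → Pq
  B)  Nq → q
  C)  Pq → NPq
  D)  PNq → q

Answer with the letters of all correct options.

A, B

A reflexive relation is serial.
(A) Nq → Pq (axiom D) characterises the serial frames. Every such R is serial — valid.
(B) axiom T: valid iff R is reflexive. Every such R is reflexive — valid.
(C) Pq → NPq is axiom 5; it is valid on a frame exactly when R is euclidean. Such an R need not be euclidean, so not valid.
(D) PNq → q is the dual of axiom B, which corresponds to symmetry. Such an R need not be symmetric — not valid.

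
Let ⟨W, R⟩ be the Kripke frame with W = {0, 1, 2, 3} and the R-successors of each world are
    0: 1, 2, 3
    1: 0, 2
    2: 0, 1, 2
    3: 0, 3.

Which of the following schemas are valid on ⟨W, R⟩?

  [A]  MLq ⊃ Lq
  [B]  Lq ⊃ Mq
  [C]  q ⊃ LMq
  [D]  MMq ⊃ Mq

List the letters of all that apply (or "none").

B, C

R is symmetric: every R-edge is matched by its reverse.
R is not transitive: 0 R 1 and 1 R 0 but not 0 R 0.
R is not euclidean: 0 R 1 and 0 R 3 but not 1 R 3.
R is serial: every world has an R-successor.
(A) MLq ⊃ Lq is the dual of axiom 5, which corresponds to the euclidean property. R is not euclidean — not valid.
(B) Lq ⊃ Mq is axiom D, which corresponds to seriality. R is serial — valid.
(C) q ⊃ LMq is axiom B, which corresponds to symmetry. R is symmetric — valid.
(D) MMq ⊃ Mq (the dual of axiom 4) characterises the transitive frames. R is not transitive — not valid.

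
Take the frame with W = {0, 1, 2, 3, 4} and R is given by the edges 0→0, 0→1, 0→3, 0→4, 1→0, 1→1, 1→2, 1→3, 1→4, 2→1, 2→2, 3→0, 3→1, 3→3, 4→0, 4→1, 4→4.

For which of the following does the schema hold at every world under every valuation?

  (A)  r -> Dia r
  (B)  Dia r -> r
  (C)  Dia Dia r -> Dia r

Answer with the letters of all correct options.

R is reflexive: each world relates to itself.
R is not transitive: 0 R 1 and 1 R 2 but not 0 R 2.
R is not a subset of the identity: 0 R 1 with 0 ≠ 1.
(A) r -> Dia r is the dual of axiom T; it is valid on a frame exactly when R is reflexive. R is reflexive, so valid.
(B) Dia r -> r is valid only on frames where every R-edge is a self-loop. Here R ⊄ identity — not valid.
(C) the dual of axiom 4: valid iff R is transitive. R is not transitive — not valid.

A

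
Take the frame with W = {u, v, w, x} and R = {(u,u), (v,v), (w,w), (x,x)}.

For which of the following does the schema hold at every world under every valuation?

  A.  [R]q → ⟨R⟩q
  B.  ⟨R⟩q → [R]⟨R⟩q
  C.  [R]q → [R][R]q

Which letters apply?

A, B, C

R is transitive: R is closed under composition.
R is euclidean: any two R-successors of the same world are R-related.
R is serial: every world has an R-successor.
(A) [R]q → ⟨R⟩q is axiom D; it is valid on a frame exactly when R is serial. R is serial, so valid.
(B) ⟨R⟩q → [R]⟨R⟩q is axiom 5; it is valid on a frame exactly when R is euclidean. R is euclidean, so valid.
(C) axiom 4: valid iff R is transitive. R is transitive — valid.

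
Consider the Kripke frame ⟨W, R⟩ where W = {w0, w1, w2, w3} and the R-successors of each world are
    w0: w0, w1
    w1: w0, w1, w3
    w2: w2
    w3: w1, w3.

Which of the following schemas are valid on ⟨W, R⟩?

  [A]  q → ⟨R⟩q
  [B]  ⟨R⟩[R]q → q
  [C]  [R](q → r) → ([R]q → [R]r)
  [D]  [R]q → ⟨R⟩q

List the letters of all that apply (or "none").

A, B, C, D

R is reflexive: each world relates to itself.
R is symmetric: every R-edge is matched by its reverse.
R is serial: every world has an R-successor.
(A) q → ⟨R⟩q (the dual of axiom T) characterises the reflexive frames. R is reflexive — valid.
(B) ⟨R⟩[R]q → q (the dual of axiom B) characterises the symmetric frames. R is symmetric — valid.
(C) [R](q → r) → ([R]q → [R]r) is axiom K, valid on every Kripke frame — valid.
(D) [R]q → ⟨R⟩q is axiom D; it is valid on a frame exactly when R is serial. R is serial, so valid.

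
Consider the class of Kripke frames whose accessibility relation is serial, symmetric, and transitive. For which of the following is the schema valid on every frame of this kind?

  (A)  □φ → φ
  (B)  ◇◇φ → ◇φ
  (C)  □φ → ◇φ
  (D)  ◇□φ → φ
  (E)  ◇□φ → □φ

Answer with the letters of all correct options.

A serial symmetric transitive relation is reflexive (take any v with uRv; symmetry gives vRu and transitivity gives uRu), hence an equivalence relation.
(A) □φ → φ (axiom T) characterises the reflexive frames. Every such R is reflexive — valid.
(B) ◇◇φ → ◇φ is the dual of axiom 4, which corresponds to transitivity. Every such R is transitive — valid.
(C) □φ → ◇φ (axiom D) characterises the serial frames. Every such R is serial — valid.
(D) ◇□φ → φ (the dual of axiom B) characterises the symmetric frames. Every such R is symmetric — valid.
(E) ◇□φ → □φ is the dual of axiom 5, which corresponds to the euclidean property. Every such R is euclidean — valid.

A, B, C, D, E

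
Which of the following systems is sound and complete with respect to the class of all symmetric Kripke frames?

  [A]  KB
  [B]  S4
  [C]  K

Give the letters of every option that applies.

(A) KB is determined by exactly this class.
(B) S4 is determined by the class of reflexive and transitive frames.
(C) K is determined by the class of arbitrary frames.

A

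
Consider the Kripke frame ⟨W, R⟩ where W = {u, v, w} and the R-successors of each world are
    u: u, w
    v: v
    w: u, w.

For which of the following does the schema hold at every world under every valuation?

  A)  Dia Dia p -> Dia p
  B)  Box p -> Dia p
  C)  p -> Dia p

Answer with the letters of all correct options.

A, B, C

R is reflexive: each world relates to itself.
R is transitive: R is closed under composition.
R is serial: every world has an R-successor.
(A) Dia Dia p -> Dia p (the dual of axiom 4) characterises the transitive frames. R is transitive — valid.
(B) Box p -> Dia p is axiom D, which corresponds to seriality. R is serial — valid.
(C) p -> Dia p is the dual of axiom T; it is valid on a frame exactly when R is reflexive. R is reflexive, so valid.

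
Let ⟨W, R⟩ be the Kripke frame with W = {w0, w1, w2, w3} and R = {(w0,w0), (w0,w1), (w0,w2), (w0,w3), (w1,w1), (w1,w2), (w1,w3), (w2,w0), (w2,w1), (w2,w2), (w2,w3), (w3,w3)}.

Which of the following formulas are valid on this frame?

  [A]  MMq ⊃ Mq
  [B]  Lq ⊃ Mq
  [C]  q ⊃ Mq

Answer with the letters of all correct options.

R is reflexive: each world relates to itself.
R is not transitive: w1 R w2 and w2 R w0 but not w1 R w0.
R is serial: every world has an R-successor.
(A) MMq ⊃ Mq is the dual of axiom 4; it is valid on a frame exactly when R is transitive. R is not transitive, so not valid.
(B) Lq ⊃ Mq (axiom D) characterises the serial frames. R is serial — valid.
(C) q ⊃ Mq (the dual of axiom T) characterises the reflexive frames. R is reflexive — valid.

B, C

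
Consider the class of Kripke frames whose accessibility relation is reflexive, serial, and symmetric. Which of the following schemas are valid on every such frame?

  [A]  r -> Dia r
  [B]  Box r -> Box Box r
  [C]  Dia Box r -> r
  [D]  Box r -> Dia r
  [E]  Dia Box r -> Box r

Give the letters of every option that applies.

A, C, D

(A) the dual of axiom T: valid iff R is reflexive. Every such R is reflexive — valid.
(B) Box r -> Box Box r (axiom 4) characterises the transitive frames. Such an R need not be transitive — not valid.
(C) Dia Box r -> r is the dual of axiom B; it is valid on a frame exactly when R is symmetric. Every such R is symmetric, so valid.
(D) axiom D: valid iff R is serial. Every such R is serial — valid.
(E) Dia Box r -> Box r (the dual of axiom 5) characterises the euclidean frames. Such an R need not be euclidean — not valid.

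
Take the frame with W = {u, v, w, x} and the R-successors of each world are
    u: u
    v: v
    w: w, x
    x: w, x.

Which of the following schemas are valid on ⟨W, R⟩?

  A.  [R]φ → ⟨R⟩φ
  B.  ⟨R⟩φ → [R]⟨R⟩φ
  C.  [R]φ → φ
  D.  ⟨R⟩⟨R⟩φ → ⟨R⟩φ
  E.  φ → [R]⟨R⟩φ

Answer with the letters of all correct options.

A, B, C, D, E

R is reflexive: each world relates to itself.
R is symmetric: every R-edge is matched by its reverse.
R is transitive: R is closed under composition.
R is euclidean: any two R-successors of the same world are R-related.
R is serial: every world has an R-successor.
(A) [R]φ → ⟨R⟩φ is axiom D, which corresponds to seriality. R is serial — valid.
(B) ⟨R⟩φ → [R]⟨R⟩φ (axiom 5) characterises the euclidean frames. R is euclidean — valid.
(C) [R]φ → φ is axiom T; it is valid on a frame exactly when R is reflexive. R is reflexive, so valid.
(D) ⟨R⟩⟨R⟩φ → ⟨R⟩φ is the dual of axiom 4; it is valid on a frame exactly when R is transitive. R is transitive, so valid.
(E) φ → [R]⟨R⟩φ is axiom B; it is valid on a frame exactly when R is symmetric. R is symmetric, so valid.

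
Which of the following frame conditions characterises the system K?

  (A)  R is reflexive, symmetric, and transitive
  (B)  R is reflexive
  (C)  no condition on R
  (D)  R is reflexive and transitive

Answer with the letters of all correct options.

C

(A) this class determines S5, not K.
(B) this class determines T (= KT), not K.
(C) K is sound and complete for exactly this class.
(D) this class determines S4, not K.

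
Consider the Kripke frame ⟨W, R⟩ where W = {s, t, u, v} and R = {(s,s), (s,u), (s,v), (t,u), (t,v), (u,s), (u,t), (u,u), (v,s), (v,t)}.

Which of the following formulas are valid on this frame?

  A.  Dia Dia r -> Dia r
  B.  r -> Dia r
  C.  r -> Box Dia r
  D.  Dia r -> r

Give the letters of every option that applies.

R is not reflexive: not t R t.
R is symmetric: every R-edge is matched by its reverse.
R is not transitive: s R u and u R t but not s R t.
R is not a subset of the identity: s R u with s ≠ u.
(A) the dual of axiom 4: valid iff R is transitive. R is not transitive — not valid.
(B) r -> Dia r (the dual of axiom T) characterises the reflexive frames. R is not reflexive — not valid.
(C) axiom B: valid iff R is symmetric. R is symmetric — valid.
(D) Dia r -> r (the converse of T) corresponds to R being a subset of the identity. Here R ⊄ identity, so not valid.

C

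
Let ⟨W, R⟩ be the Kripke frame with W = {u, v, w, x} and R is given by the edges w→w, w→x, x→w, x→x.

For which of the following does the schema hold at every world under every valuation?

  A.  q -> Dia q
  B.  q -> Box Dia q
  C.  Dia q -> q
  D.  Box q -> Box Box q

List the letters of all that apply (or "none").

R is not reflexive: not u R u.
R is symmetric: every R-edge is matched by its reverse.
R is transitive: R is closed under composition.
R is not a subset of the identity: w R x with w ≠ x.
(A) q -> Dia q is the dual of axiom T; it is valid on a frame exactly when R is reflexive. R is not reflexive, so not valid.
(B) q -> Box Dia q is axiom B; it is valid on a frame exactly when R is symmetric. R is symmetric, so valid.
(C) Dia q -> q is valid only on frames where every R-edge is a self-loop. Here R ⊄ identity — not valid.
(D) Box q -> Box Box q (axiom 4) characterises the transitive frames. R is transitive — valid.

B, D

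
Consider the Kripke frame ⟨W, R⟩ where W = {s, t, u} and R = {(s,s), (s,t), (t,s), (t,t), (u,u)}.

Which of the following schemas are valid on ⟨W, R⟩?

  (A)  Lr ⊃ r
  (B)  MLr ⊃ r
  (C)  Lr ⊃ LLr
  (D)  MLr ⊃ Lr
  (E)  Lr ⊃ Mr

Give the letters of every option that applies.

A, B, C, D, E

R is reflexive: each world relates to itself.
R is symmetric: every R-edge is matched by its reverse.
R is transitive: R is closed under composition.
R is euclidean: any two R-successors of the same world are R-related.
R is serial: every world has an R-successor.
(A) Lr ⊃ r is axiom T; it is valid on a frame exactly when R is reflexive. R is reflexive, so valid.
(B) the dual of axiom B: valid iff R is symmetric. R is symmetric — valid.
(C) Lr ⊃ LLr is axiom 4; it is valid on a frame exactly when R is transitive. R is transitive, so valid.
(D) MLr ⊃ Lr is the dual of axiom 5; it is valid on a frame exactly when R is euclidean. R is euclidean, so valid.
(E) Lr ⊃ Mr is axiom D, which corresponds to seriality. R is serial — valid.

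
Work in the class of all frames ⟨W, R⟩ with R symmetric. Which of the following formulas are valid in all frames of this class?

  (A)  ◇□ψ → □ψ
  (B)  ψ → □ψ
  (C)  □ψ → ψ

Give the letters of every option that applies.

(A) ◇□ψ → □ψ (the dual of axiom 5) characterises the euclidean frames. Such an R need not be euclidean — not valid.
(B) ψ → □ψ is equivalent to ◇p→p; it holds exactly when R ⊆ identity. Such an R need not be a subset of the identity — not valid.
(C) □ψ → ψ (axiom T) characterises the reflexive frames. Such an R need not be reflexive — not valid.

none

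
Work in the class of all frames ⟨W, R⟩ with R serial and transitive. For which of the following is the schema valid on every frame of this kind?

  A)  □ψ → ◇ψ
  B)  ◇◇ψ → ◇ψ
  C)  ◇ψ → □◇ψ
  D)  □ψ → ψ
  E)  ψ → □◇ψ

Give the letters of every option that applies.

(A) □ψ → ◇ψ (axiom D) characterises the serial frames. Every such R is serial — valid.
(B) ◇◇ψ → ◇ψ is the dual of axiom 4; it is valid on a frame exactly when R is transitive. Every such R is transitive, so valid.
(C) ◇ψ → □◇ψ is axiom 5, which corresponds to the euclidean property. Such an R need not be euclidean — not valid.
(D) axiom T: valid iff R is reflexive. Such an R need not be reflexive — not valid.
(E) axiom B: valid iff R is symmetric. Such an R need not be symmetric — not valid.

A, B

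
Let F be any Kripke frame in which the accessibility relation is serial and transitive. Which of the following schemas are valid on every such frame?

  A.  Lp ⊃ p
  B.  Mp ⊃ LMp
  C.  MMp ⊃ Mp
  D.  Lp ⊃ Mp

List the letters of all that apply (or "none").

(A) Lp ⊃ p is axiom T; it is valid on a frame exactly when R is reflexive. Such an R need not be reflexive, so not valid.
(B) axiom 5: valid iff R is euclidean. Such an R need not be euclidean — not valid.
(C) MMp ⊃ Mp is the dual of axiom 4; it is valid on a frame exactly when R is transitive. Every such R is transitive, so valid.
(D) Lp ⊃ Mp (axiom D) characterises the serial frames. Every such R is serial — valid.

C, D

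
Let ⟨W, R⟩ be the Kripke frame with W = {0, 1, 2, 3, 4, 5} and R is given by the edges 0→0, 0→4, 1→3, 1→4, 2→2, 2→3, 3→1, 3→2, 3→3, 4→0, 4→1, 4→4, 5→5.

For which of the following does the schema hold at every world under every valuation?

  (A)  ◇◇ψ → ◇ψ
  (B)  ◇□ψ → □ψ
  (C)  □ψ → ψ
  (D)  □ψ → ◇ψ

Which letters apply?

R is not reflexive: not 1 R 1.
R is not transitive: 0 R 4 and 4 R 1 but not 0 R 1.
R is not euclidean: 1 R 3 and 1 R 4 but not 3 R 4.
R is serial: every world has an R-successor.
(A) ◇◇ψ → ◇ψ (the dual of axiom 4) characterises the transitive frames. R is not transitive — not valid.
(B) the dual of axiom 5: valid iff R is euclidean. R is not euclidean — not valid.
(C) □ψ → ψ is axiom T, which corresponds to reflexivity. R is not reflexive — not valid.
(D) □ψ → ◇ψ is axiom D; it is valid on a frame exactly when R is serial. R is serial, so valid.

D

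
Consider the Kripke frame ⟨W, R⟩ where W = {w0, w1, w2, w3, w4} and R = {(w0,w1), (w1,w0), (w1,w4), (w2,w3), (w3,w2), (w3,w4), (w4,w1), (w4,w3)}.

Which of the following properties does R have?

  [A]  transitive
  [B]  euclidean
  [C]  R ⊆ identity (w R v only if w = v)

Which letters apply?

none

(A) not transitive: w0 R w1 and w1 R w0 but not w0 R w0.
(B) not euclidean: w1 R w0 and w1 R w4 but not w0 R w4.
(C) not ⊆ identity: w0 R w1 with w0 ≠ w1.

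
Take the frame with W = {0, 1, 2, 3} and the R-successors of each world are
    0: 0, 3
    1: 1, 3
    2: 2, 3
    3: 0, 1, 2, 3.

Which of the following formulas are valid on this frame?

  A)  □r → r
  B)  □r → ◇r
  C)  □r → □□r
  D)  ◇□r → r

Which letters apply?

R is reflexive: each world relates to itself.
R is symmetric: every R-edge is matched by its reverse.
R is not transitive: 0 R 3 and 3 R 1 but not 0 R 1.
R is serial: every world has an R-successor.
(A) □r → r is axiom T; it is valid on a frame exactly when R is reflexive. R is reflexive, so valid.
(B) □r → ◇r (axiom D) characterises the serial frames. R is serial — valid.
(C) □r → □□r is axiom 4, which corresponds to transitivity. R is not transitive — not valid.
(D) ◇□r → r (the dual of axiom B) characterises the symmetric frames. R is symmetric — valid.

A, B, D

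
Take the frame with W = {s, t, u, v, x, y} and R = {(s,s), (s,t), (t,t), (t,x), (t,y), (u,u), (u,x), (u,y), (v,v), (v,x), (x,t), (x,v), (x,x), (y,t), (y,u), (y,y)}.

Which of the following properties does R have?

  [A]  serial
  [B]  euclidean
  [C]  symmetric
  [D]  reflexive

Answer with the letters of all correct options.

(A) serial: every world has an R-successor.
(B) not euclidean: s R t and s R s but not t R s.
(C) not symmetric: s R t but not t R s.
(D) reflexive: each world relates to itself.

A, D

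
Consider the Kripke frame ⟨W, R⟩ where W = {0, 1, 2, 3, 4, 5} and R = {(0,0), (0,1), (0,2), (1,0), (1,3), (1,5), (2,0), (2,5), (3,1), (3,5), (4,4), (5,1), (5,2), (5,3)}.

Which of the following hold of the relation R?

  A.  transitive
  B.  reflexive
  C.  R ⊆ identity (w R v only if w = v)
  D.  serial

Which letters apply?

(A) not transitive: 0 R 1 and 1 R 3 but not 0 R 3.
(B) not reflexive: not 1 R 1.
(C) not ⊆ identity: 0 R 1 with 0 ≠ 1.
(D) serial: every world has an R-successor.

D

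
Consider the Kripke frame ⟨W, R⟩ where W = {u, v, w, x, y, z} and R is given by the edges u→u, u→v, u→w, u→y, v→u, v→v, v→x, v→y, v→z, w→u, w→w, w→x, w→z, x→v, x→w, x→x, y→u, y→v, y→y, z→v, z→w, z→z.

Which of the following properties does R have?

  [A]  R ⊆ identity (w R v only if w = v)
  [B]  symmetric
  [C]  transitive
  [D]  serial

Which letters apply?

B, D

(A) not ⊆ identity: u R v with u ≠ v.
(B) symmetric: every R-edge is matched by its reverse.
(C) not transitive: u R v and v R x but not u R x.
(D) serial: every world has an R-successor.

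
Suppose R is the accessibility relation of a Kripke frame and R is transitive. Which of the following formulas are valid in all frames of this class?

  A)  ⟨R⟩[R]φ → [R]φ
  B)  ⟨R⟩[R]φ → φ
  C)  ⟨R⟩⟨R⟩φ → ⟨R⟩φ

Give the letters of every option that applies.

(A) ⟨R⟩[R]φ → [R]φ is the dual of axiom 5, which corresponds to the euclidean property. Such an R need not be euclidean — not valid.
(B) ⟨R⟩[R]φ → φ is the dual of axiom B; it is valid on a frame exactly when R is symmetric. Such an R need not be symmetric, so not valid.
(C) the dual of axiom 4: valid iff R is transitive. Every such R is transitive — valid.

C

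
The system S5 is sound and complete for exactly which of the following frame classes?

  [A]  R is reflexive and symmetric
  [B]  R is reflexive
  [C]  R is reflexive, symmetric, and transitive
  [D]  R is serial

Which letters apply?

(A) this class determines B (= KTB), not S5.
(B) this class determines T (= KT), not S5.
(C) S5 is sound and complete for exactly this class.
(D) this class determines D, not S5.

C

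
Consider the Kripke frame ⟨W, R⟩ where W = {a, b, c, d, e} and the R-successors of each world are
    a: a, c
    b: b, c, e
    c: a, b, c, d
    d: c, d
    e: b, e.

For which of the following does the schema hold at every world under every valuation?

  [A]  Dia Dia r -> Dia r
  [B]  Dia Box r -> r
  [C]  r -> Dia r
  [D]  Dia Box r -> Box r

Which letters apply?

R is reflexive: each world relates to itself.
R is symmetric: every R-edge is matched by its reverse.
R is not transitive: a R c and c R b but not a R b.
R is not euclidean: b R c and b R e but not c R e.
(A) Dia Dia r -> Dia r is the dual of axiom 4; it is valid on a frame exactly when R is transitive. R is not transitive, so not valid.
(B) Dia Box r -> r is the dual of axiom B; it is valid on a frame exactly when R is symmetric. R is symmetric, so valid.
(C) r -> Dia r is the dual of axiom T, which corresponds to reflexivity. R is reflexive — valid.
(D) Dia Box r -> Box r is the dual of axiom 5; it is valid on a frame exactly when R is euclidean. R is not euclidean, so not valid.

B, C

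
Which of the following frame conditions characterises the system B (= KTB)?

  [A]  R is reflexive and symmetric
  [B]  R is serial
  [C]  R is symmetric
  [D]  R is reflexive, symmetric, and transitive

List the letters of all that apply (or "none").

A

(A) B (= KTB) is sound and complete for exactly this class.
(B) this class determines D, not B (= KTB).
(C) this class determines KB, not B (= KTB).
(D) this class determines S5, not B (= KTB).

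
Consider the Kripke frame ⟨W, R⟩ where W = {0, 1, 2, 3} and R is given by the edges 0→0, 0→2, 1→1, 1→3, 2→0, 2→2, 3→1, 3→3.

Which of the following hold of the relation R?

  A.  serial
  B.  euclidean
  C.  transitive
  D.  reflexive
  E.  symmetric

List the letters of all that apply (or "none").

A, B, C, D, E

(A) serial: every world has an R-successor.
(B) euclidean: any two R-successors of the same world are R-related.
(C) transitive: R is closed under composition.
(D) reflexive: each world relates to itself.
(E) symmetric: every R-edge is matched by its reverse.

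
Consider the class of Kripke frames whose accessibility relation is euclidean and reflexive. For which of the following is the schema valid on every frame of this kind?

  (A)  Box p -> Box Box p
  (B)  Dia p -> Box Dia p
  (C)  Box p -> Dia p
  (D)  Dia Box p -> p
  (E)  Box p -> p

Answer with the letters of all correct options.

A, B, C, D, E

A reflexive euclidean relation is also symmetric (from wRw and wRv the euclidean condition gives vRw) and hence transitive; it is an equivalence relation.
(A) Box p -> Box Box p is axiom 4, which corresponds to transitivity. Every such R is transitive — valid.
(B) axiom 5: valid iff R is euclidean. Every such R is euclidean — valid.
(C) axiom D: valid iff R is serial. Every such R is serial — valid.
(D) Dia Box p -> p is the dual of axiom B, which corresponds to symmetry. Every such R is symmetric — valid.
(E) Box p -> p (axiom T) characterises the reflexive frames. Every such R is reflexive — valid.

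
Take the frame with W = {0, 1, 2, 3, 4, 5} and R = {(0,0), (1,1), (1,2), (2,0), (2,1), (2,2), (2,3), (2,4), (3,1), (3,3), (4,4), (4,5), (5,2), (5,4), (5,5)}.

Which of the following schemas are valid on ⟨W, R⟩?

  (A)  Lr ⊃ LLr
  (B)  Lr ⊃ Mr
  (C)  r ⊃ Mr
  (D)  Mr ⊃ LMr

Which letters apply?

R is reflexive: each world relates to itself.
R is not transitive: 1 R 2 and 2 R 0 but not 1 R 0.
R is not euclidean: 2 R 0 and 2 R 1 but not 0 R 1.
R is serial: every world has an R-successor.
(A) Lr ⊃ LLr (axiom 4) characterises the transitive frames. R is not transitive — not valid.
(B) Lr ⊃ Mr (axiom D) characterises the serial frames. R is serial — valid.
(C) r ⊃ Mr (the dual of axiom T) characterises the reflexive frames. R is reflexive — valid.
(D) Mr ⊃ LMr (axiom 5) characterises the euclidean frames. R is not euclidean — not valid.

B, C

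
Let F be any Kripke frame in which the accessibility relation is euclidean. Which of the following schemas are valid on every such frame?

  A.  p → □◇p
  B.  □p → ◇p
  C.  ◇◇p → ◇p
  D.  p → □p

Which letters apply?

(A) p → □◇p is axiom B; it is valid on a frame exactly when R is symmetric. Such an R need not be symmetric, so not valid.
(B) □p → ◇p (axiom D) characterises the serial frames. Such an R need not be serial — not valid.
(C) ◇◇p → ◇p is the dual of axiom 4, which corresponds to transitivity. Such an R need not be transitive — not valid.
(D) p → □p (equivalent to ◇p→p) corresponds to R being a subset of the identity. Such an R need not be a subset of the identity, so not valid.

none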